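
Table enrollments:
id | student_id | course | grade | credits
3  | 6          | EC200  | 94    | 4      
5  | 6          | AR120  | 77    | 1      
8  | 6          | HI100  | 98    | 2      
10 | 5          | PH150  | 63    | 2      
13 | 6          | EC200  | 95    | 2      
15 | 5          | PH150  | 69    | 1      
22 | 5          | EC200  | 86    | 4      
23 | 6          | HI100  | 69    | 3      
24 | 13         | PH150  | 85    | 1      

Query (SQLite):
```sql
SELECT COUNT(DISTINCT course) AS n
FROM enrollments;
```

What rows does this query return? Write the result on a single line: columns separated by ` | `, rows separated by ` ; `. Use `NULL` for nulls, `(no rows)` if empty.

4

Count distinct non-NULL course values.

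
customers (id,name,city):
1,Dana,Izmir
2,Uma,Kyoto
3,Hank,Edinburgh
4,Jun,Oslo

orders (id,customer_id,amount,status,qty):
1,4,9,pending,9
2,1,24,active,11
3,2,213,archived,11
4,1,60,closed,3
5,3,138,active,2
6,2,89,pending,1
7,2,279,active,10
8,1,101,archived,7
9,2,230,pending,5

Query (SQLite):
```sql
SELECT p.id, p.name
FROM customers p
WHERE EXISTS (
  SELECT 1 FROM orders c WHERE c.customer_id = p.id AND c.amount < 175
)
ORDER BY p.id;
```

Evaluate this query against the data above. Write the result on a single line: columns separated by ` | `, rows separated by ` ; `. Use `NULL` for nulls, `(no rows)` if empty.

For each customers row, check whether any orders with matching customer_id has amount < 175.
Keep rows where that is true.

1 | Dana ; 2 | Uma ; 3 | Hank ; 4 | Jun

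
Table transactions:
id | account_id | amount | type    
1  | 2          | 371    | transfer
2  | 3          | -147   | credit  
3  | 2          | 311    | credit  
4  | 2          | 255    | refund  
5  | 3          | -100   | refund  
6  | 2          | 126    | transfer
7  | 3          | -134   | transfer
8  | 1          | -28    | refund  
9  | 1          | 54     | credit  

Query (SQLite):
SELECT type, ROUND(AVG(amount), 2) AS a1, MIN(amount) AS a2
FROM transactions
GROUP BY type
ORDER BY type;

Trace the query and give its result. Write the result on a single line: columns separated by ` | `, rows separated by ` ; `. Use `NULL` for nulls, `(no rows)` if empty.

credit | 72.67 | -147 ; refund | 42.33 | -100 ; transfer | 121 | -134

Group transactions by type.
Per group compute: ROUND(AVG(amount), 2), MIN(amount).
  credit: ids {2, 3, 9} → ROUND(AVG(amount), 2)=72.67, MIN(amount)=-147
  refund: ids {4, 5, 8} → ROUND(AVG(amount), 2)=42.33, MIN(amount)=-100
  transfer: ids {1, 6, 7} → ROUND(AVG(amount), 2)=121, MIN(amount)=-134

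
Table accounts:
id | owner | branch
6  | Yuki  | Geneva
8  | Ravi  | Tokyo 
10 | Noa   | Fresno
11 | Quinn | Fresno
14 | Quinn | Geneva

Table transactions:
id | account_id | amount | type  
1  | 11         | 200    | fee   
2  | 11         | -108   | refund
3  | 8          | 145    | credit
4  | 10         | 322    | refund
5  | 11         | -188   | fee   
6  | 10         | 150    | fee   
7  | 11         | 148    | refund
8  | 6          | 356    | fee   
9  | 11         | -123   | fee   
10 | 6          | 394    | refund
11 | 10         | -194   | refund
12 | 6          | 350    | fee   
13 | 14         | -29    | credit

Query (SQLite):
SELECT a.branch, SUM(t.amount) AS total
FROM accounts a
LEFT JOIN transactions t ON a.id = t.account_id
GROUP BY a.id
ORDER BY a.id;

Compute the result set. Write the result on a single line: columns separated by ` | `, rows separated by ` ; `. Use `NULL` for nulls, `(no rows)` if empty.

Geneva | 1100 ; Tokyo | 145 ; Fresno | 278 ; Fresno | -71 ; Geneva | -29

LEFT JOIN keeps every accounts row; unmatched ones get NULL for transactions columns.
Group by accounts.id and compute SUM(t.amount). SUM over an all-NULL group is NULL.
  6: ids {8, 10, 12} → SUM(t.amount)=1100
  8: ids {3} → SUM(t.amount)=145
  10: ids {4, 6, 11} → SUM(t.amount)=278
  11: ids {1, 2, 5, 7, 9} → SUM(t.amount)=-71
  14: ids {13} → SUM(t.amount)=-29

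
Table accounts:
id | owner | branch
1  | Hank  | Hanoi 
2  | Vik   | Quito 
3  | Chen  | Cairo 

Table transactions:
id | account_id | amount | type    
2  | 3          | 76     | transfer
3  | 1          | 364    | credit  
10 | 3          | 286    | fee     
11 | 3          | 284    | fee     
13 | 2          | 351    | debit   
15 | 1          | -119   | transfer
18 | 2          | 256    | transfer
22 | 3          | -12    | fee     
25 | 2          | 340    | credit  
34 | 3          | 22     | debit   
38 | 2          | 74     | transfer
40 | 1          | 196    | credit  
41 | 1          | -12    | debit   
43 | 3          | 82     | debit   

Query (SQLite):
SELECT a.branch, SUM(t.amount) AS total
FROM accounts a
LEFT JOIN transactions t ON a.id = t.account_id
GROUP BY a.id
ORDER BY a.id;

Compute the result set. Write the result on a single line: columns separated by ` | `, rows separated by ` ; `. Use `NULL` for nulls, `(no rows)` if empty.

LEFT JOIN keeps every accounts row; unmatched ones get NULL for transactions columns.
Group by accounts.id and compute SUM(t.amount). SUM over an all-NULL group is NULL.
  1: ids {3, 15, 40, 41} → SUM(t.amount)=429
  2: ids {13, 18, 25, 38} → SUM(t.amount)=1021
  3: ids {2, 10, 11, 22, 34, 43} → SUM(t.amount)=738

Hanoi | 429 ; Quito | 1021 ; Cairo | 738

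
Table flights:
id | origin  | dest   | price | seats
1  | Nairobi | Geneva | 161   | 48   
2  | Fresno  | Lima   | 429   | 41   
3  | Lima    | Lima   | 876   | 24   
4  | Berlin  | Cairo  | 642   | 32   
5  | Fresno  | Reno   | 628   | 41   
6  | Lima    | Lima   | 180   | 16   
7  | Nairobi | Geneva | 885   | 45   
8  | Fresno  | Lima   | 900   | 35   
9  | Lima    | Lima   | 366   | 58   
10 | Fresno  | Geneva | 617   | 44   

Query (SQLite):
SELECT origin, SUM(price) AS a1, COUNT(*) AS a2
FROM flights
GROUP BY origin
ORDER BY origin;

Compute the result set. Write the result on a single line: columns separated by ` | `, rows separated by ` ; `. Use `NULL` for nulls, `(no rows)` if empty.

Berlin | 642 | 1 ; Fresno | 2574 | 4 ; Lima | 1422 | 3 ; Nairobi | 1046 | 2

Group flights by origin.
Per group compute: SUM(price), COUNT(*).
  Berlin: ids {4} → SUM(price)=642, COUNT(*)=1
  Fresno: ids {2, 5, 8, 10} → SUM(price)=2574, COUNT(*)=4
  Lima: ids {3, 6, 9} → SUM(price)=1422, COUNT(*)=3
  Nairobi: ids {1, 7} → SUM(price)=1046, COUNT(*)=2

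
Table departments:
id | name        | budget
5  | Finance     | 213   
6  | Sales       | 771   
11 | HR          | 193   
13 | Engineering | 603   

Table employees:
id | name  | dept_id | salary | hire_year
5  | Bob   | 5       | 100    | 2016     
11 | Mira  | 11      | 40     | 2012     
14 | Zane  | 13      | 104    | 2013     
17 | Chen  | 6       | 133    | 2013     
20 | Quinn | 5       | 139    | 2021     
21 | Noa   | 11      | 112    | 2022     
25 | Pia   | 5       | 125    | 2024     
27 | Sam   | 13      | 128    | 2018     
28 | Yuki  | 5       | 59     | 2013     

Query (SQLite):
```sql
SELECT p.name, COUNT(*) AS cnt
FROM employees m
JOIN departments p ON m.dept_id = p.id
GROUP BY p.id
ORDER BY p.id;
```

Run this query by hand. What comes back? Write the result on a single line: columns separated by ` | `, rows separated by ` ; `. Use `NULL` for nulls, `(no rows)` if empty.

Join each employees row to its departments via dept_id.
Group joined rows by departments.id; compute COUNT(*) per group.
  5: ids {5, 20, 25, 28} → COUNT(*)=4
  6: ids {17} → COUNT(*)=1
  11: ids {11, 21} → COUNT(*)=2
  13: ids {14, 27} → COUNT(*)=2

Finance | 4 ; Sales | 1 ; HR | 2 ; Engineering | 2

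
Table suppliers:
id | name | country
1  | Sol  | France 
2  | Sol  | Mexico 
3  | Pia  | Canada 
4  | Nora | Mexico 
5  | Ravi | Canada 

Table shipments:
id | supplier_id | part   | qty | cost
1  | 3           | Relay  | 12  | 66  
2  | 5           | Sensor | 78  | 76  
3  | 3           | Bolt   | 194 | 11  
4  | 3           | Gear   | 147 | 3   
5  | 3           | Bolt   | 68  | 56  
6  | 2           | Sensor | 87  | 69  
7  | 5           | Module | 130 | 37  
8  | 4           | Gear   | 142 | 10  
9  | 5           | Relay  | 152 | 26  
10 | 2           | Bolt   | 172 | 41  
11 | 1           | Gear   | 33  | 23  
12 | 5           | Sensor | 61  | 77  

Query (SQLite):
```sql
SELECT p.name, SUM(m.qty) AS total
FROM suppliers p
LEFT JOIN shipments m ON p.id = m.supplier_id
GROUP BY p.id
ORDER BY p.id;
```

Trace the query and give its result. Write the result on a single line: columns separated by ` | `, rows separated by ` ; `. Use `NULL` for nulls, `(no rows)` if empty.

LEFT JOIN keeps every suppliers row; unmatched ones get NULL for shipments columns.
Group by suppliers.id and compute SUM(m.qty). SUM over an all-NULL group is NULL.
  1: ids {11} → SUM(m.qty)=33
  2: ids {6, 10} → SUM(m.qty)=259
  3: ids {1, 3, 4, 5} → SUM(m.qty)=421
  4: ids {8} → SUM(m.qty)=142
  5: ids {2, 7, 9, 12} → SUM(m.qty)=421

Sol | 33 ; Sol | 259 ; Pia | 421 ; Nora | 142 ; Ravi | 421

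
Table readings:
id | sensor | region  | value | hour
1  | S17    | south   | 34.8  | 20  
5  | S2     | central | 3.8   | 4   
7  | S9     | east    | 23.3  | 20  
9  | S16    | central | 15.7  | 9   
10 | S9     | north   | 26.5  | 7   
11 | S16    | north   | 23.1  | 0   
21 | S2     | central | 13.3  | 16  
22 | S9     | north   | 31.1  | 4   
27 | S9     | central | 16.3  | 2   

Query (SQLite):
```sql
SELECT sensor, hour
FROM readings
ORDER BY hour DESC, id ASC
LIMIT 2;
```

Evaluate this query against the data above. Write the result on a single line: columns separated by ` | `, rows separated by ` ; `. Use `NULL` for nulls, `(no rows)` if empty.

S17 | 20 ; S9 | 20

Sort by hour desc, tiebreak id asc: (20, id=1), (20, id=7), (16, id=21), (9, id=9), (7, id=10) …. Take first 2.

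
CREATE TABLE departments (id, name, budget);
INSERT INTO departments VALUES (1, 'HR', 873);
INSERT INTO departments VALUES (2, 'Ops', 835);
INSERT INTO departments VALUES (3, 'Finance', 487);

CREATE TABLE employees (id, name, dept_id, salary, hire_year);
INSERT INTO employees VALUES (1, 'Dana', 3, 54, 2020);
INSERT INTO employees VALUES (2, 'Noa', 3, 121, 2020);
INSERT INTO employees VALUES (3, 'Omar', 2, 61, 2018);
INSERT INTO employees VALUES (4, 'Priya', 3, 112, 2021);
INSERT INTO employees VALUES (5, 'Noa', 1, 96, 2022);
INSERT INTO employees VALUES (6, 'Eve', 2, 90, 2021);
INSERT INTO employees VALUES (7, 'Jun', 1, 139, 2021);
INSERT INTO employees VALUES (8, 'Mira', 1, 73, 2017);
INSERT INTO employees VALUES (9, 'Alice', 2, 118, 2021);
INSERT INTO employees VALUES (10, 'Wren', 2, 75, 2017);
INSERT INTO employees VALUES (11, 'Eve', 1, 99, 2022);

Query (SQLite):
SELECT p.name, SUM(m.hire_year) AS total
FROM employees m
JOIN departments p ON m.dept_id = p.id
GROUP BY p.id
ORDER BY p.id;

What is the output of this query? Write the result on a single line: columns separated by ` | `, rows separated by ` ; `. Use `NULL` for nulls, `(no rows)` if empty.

HR | 8082 ; Ops | 8077 ; Finance | 6061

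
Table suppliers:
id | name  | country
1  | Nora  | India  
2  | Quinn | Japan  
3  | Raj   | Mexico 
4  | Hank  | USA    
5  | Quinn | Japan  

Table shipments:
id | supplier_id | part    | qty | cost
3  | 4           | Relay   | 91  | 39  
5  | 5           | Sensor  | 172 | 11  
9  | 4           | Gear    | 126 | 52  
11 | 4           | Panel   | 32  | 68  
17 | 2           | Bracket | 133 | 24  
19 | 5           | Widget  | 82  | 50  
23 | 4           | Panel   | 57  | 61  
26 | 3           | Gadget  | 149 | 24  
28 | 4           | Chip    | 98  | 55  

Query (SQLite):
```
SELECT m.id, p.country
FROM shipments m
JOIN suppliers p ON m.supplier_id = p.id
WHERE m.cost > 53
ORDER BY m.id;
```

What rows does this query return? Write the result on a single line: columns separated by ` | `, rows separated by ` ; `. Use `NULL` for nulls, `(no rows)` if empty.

11 | USA ; 23 | USA ; 28 | USA

Each shipments row matches the suppliers row where supplier_id = suppliers.id.
Then keep rows with m.cost > 53.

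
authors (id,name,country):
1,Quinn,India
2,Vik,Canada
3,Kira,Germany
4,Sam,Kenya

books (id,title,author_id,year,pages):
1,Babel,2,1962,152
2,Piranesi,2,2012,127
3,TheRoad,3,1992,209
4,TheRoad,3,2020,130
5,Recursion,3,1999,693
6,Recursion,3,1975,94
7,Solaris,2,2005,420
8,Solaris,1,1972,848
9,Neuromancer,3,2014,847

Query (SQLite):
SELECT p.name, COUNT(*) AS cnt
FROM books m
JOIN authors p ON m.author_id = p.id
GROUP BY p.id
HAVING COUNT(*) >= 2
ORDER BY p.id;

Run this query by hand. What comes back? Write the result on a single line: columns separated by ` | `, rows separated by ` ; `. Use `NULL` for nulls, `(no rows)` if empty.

Vik | 3 ; Kira | 5

Join each books row to its authors via author_id.
Group joined rows by authors.id; compute COUNT(*) per group.
HAVING: keep groups with count ≥ 2.
  1: ids {8} → COUNT(*)=1
  2: ids {1, 2, 7} → COUNT(*)=3
  3: ids {3, 4, 5, 6, 9} → COUNT(*)=5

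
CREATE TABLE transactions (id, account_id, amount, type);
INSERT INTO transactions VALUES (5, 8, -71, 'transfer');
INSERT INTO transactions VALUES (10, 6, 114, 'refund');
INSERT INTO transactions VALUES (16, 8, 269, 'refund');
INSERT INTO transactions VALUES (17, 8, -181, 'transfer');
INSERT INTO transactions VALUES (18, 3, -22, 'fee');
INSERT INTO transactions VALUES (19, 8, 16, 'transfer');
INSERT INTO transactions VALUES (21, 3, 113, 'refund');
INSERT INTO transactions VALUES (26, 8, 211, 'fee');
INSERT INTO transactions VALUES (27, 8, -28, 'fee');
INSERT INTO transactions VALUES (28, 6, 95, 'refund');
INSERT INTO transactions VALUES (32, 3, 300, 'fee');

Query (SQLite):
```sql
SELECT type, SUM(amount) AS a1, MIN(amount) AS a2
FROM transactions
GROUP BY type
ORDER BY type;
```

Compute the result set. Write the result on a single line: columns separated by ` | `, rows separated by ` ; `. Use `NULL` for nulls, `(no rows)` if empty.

Group transactions by type.
Per group compute: SUM(amount), MIN(amount).
  fee: ids {18, 26, 27, 32} → SUM(amount)=461, MIN(amount)=-28
  refund: ids {10, 16, 21, 28} → SUM(amount)=591, MIN(amount)=95
  transfer: ids {5, 17, 19} → SUM(amount)=-236, MIN(amount)=-181

fee | 461 | -28 ; refund | 591 | 95 ; transfer | -236 | -181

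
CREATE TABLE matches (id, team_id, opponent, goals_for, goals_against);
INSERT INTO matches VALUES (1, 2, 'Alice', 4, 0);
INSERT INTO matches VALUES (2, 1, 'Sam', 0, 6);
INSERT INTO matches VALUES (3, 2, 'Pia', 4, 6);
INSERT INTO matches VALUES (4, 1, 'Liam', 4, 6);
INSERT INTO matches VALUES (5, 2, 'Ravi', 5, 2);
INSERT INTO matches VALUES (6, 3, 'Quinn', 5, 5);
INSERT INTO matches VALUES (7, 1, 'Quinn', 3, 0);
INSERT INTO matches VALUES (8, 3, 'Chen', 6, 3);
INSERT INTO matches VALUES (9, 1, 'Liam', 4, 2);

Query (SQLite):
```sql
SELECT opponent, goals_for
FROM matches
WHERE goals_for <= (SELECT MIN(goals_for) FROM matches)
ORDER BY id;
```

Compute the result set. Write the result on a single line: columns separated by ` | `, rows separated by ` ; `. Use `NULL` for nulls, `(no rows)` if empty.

Scalar subquery: MIN(goals_for) over all matches rows = 0.
Keep rows where goals_for <= that value.

Sam | 0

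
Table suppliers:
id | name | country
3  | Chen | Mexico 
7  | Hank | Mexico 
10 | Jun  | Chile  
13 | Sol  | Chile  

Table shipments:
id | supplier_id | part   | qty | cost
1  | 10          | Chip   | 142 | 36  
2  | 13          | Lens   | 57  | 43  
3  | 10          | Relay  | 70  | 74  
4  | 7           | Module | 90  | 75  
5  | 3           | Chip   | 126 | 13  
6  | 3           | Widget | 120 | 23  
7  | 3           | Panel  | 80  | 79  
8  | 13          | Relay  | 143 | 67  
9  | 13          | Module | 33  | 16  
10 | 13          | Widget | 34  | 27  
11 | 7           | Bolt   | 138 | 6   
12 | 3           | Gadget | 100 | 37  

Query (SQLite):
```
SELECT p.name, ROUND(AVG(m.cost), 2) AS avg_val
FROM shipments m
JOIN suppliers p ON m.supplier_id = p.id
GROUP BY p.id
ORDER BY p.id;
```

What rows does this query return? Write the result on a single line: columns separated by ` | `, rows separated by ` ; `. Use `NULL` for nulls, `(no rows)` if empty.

Chen | 38 ; Hank | 40.5 ; Jun | 55 ; Sol | 38.25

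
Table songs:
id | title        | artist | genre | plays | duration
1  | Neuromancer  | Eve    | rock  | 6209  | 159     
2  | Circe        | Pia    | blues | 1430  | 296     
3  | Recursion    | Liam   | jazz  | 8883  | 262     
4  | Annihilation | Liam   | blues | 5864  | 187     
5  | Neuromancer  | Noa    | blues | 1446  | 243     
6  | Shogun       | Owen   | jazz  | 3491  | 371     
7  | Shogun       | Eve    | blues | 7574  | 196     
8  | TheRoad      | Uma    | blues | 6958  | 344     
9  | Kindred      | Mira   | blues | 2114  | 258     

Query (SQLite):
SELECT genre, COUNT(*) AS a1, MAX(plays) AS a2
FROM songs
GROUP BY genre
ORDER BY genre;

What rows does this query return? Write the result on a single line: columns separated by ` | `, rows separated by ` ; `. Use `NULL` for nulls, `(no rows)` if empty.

blues | 6 | 7574 ; jazz | 2 | 8883 ; rock | 1 | 6209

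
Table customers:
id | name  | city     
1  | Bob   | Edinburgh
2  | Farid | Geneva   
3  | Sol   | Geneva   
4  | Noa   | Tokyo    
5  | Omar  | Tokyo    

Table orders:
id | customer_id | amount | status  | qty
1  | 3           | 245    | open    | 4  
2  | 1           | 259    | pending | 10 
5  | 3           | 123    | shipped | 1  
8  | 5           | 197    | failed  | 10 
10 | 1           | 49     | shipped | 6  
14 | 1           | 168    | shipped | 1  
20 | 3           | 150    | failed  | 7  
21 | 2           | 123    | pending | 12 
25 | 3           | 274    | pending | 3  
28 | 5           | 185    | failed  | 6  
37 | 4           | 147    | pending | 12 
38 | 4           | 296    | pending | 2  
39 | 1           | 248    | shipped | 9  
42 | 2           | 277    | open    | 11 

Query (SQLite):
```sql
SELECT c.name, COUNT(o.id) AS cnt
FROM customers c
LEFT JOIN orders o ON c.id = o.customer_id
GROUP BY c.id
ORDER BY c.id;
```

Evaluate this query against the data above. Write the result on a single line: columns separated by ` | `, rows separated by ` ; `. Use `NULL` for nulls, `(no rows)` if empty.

Bob | 4 ; Farid | 2 ; Sol | 4 ; Noa | 2 ; Omar | 2

LEFT JOIN keeps every customers row; unmatched ones get NULL for orders columns.
Group by customers.id and compute COUNT(o.id). COUNT(col) of an all-NULL group is 0.
  1: ids {2, 10, 14, 39} → COUNT(o.id)=4
  2: ids {21, 42} → COUNT(o.id)=2
  3: ids {1, 5, 20, 25} → COUNT(o.id)=4
  4: ids {37, 38} → COUNT(o.id)=2
  5: ids {8, 28} → COUNT(o.id)=2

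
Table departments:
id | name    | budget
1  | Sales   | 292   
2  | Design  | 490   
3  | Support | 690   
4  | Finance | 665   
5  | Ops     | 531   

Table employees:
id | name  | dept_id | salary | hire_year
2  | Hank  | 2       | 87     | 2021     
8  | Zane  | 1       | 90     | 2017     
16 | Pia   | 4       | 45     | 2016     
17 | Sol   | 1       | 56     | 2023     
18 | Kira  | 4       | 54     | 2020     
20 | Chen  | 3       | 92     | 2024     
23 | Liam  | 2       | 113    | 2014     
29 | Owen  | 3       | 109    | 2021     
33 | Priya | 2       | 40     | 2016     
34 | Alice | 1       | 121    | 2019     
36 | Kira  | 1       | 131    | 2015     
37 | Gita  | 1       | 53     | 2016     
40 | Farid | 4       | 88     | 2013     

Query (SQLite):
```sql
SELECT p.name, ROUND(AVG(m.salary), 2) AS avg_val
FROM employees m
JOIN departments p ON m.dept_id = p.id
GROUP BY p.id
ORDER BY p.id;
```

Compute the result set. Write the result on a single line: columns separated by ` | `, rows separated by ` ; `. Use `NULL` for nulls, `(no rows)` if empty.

Join each employees row to its departments via dept_id.
Group joined rows by departments.id; compute ROUND(AVG(m.salary), 2) per group.
  1: ids {8, 17, 34, 36, 37} → ROUND(AVG(m.salary), 2)=90.2
  2: ids {2, 23, 33} → ROUND(AVG(m.salary), 2)=80
  3: ids {20, 29} → ROUND(AVG(m.salary), 2)=100.5
  4: ids {16, 18, 40} → ROUND(AVG(m.salary), 2)=62.33

Sales | 90.2 ; Design | 80 ; Support | 100.5 ; Finance | 62.33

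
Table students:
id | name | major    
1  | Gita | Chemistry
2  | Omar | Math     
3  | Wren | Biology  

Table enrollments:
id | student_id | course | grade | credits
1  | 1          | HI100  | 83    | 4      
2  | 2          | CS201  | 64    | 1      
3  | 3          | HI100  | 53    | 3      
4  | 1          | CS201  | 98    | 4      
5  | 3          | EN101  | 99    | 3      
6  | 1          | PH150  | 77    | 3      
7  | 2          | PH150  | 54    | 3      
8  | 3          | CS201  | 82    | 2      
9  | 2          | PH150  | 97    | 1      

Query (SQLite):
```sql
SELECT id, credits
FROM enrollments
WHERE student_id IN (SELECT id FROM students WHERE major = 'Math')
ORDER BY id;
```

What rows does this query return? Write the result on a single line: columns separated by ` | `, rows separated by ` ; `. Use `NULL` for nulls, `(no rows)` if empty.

2 | 1 ; 7 | 3 ; 9 | 1

Inner query: students.id where major = 'Math'.
Outer: keep enrollments rows whose student_id is in that set.
Inner query → {2}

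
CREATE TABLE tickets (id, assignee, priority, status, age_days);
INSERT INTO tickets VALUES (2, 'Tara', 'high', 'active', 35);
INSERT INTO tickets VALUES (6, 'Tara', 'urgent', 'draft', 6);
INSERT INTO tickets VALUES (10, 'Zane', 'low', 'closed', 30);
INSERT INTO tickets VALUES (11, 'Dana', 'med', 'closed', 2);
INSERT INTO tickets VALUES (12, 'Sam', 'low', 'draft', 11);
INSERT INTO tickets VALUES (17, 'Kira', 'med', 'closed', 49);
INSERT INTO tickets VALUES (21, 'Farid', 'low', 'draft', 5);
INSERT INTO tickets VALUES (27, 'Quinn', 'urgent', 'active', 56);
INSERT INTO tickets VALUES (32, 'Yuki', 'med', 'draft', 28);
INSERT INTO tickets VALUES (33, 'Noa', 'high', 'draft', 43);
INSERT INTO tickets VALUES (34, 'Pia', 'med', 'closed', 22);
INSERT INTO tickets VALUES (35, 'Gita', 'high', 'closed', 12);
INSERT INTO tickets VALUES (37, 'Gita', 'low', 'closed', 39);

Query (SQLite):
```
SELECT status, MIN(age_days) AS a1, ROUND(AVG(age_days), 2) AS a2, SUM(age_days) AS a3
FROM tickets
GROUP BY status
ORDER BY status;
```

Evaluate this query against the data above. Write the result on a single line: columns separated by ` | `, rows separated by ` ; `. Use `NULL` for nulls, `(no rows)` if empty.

Group tickets by status.
Per group compute: MIN(age_days), ROUND(AVG(age_days), 2), SUM(age_days).
  active: ids {2, 27} → MIN(age_days)=35, ROUND(AVG(age_days), 2)=45.5, SUM(age_days)=91
  closed: ids {10, 11, 17, 34, 35, 37} → MIN(age_days)=2, ROUND(AVG(age_days), 2)=25.67, SUM(age_days)=154
  draft: ids {6, 12, 21, 32, 33} → MIN(age_days)=5, ROUND(AVG(age_days), 2)=18.6, SUM(age_days)=93

active | 35 | 45.5 | 91 ; closed | 2 | 25.67 | 154 ; draft | 5 | 18.6 | 93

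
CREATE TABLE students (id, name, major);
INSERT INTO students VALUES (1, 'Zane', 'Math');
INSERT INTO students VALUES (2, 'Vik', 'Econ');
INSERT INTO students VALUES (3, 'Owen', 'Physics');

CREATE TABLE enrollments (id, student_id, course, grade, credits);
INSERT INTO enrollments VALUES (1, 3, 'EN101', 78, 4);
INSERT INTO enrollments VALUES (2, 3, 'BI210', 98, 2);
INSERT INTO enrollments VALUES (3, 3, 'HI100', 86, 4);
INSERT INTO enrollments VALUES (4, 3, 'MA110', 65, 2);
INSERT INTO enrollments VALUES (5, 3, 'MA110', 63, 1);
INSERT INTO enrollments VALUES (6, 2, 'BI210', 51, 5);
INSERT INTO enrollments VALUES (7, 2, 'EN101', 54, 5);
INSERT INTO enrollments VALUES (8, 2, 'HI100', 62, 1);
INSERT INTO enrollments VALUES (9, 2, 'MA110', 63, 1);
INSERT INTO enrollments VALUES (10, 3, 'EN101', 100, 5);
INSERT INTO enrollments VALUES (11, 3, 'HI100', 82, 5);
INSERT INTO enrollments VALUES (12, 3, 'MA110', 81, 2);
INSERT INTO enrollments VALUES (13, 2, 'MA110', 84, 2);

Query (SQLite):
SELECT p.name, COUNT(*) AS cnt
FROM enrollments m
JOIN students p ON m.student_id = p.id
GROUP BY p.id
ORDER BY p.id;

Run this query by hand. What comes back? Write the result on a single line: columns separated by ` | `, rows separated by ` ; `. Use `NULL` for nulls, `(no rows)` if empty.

Join each enrollments row to its students via student_id.
Group joined rows by students.id; compute COUNT(*) per group.
  2: ids {6, 7, 8, 9, 13} → COUNT(*)=5
  3: ids {1, 2, 3, 4, 5, 10, 11, 12} → COUNT(*)=8

Vik | 5 ; Owen | 8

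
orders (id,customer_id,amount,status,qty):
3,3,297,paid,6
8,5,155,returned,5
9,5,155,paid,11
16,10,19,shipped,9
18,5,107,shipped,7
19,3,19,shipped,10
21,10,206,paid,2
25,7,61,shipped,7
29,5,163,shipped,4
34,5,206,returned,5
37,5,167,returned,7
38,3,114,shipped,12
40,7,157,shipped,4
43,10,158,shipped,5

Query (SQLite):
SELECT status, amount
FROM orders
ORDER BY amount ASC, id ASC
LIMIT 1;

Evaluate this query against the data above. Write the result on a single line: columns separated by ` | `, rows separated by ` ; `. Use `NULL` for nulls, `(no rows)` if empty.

shipped | 19

Sort by amount asc, tiebreak id asc: (19, id=16), (19, id=19), (61, id=25), (107, id=18) …. Take first 1.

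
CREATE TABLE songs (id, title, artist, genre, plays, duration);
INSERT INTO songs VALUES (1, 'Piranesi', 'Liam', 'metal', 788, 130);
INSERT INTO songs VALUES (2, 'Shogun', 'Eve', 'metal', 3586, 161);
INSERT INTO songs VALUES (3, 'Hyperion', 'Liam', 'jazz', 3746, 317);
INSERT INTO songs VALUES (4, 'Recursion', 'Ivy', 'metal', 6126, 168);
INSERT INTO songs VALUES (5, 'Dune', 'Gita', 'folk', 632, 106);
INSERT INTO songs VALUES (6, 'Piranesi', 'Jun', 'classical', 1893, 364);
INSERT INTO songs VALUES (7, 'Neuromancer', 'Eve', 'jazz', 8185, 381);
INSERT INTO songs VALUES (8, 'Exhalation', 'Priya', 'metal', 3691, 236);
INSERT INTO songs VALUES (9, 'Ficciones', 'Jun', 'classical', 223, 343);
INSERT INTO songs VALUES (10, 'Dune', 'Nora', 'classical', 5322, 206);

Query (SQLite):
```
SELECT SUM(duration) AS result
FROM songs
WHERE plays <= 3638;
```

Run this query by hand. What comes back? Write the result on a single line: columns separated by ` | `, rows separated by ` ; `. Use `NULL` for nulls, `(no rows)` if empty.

1104

Rows where plays <= 3638 → duration values: [130, 161, 106, 364, 343].
SUM of non-NULL values = 1104.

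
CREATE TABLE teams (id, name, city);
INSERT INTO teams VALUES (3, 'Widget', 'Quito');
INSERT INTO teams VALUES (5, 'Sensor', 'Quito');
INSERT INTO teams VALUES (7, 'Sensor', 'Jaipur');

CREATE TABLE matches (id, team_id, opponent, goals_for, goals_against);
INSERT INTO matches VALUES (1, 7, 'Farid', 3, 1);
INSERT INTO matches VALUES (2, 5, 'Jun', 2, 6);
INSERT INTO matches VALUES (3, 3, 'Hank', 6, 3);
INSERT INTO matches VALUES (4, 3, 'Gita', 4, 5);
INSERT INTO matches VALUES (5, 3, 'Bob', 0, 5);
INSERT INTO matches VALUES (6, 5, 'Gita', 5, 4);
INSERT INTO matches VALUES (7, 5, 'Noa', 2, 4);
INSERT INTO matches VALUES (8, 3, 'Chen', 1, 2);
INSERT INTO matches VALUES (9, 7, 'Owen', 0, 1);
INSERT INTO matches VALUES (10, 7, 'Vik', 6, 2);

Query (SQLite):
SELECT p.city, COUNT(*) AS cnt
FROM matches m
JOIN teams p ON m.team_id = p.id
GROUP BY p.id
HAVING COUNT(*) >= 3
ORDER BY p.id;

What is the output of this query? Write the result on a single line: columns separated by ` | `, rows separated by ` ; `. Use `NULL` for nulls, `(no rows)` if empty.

Quito | 4 ; Quito | 3 ; Jaipur | 3

Join each matches row to its teams via team_id.
Group joined rows by teams.id; compute COUNT(*) per group.
HAVING: keep groups with count ≥ 3.
  3: ids {3, 4, 5, 8} → COUNT(*)=4
  5: ids {2, 6, 7} → COUNT(*)=3
  7: ids {1, 9, 10} → COUNT(*)=3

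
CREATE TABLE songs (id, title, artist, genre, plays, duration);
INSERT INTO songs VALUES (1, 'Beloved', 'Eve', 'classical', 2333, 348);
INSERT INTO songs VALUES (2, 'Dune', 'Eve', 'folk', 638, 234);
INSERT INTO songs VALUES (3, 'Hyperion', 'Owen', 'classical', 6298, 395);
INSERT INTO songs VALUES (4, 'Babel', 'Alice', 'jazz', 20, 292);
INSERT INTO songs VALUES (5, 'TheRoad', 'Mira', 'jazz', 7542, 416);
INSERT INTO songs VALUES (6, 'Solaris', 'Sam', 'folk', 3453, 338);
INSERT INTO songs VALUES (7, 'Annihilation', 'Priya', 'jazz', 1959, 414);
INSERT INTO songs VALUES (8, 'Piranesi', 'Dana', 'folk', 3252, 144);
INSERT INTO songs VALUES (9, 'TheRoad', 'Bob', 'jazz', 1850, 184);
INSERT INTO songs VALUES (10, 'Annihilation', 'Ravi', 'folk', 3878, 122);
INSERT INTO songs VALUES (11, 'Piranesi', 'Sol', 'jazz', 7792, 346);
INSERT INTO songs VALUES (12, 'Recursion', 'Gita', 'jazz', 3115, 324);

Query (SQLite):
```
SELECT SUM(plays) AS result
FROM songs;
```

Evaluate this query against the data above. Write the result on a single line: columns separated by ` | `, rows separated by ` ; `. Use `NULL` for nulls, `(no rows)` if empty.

42130

All plays values: [2333, 638, 6298, 20, 7542, 3453, 1959, 3252, 1850, 3878, 7792, 3115].
SUM of non-NULL values = 42130.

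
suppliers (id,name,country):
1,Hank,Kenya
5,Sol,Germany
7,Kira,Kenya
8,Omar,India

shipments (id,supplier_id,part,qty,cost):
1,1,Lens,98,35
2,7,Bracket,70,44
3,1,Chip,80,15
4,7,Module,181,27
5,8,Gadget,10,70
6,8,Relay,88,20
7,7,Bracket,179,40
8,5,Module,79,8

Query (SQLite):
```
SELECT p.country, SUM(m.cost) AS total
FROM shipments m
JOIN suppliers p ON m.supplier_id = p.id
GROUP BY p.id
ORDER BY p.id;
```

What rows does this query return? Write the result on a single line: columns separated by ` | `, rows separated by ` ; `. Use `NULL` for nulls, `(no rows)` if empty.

Join each shipments row to its suppliers via supplier_id.
Group joined rows by suppliers.id; compute SUM(m.cost) per group.
  1: ids {1, 3} → SUM(m.cost)=50
  5: ids {8} → SUM(m.cost)=8
  7: ids {2, 4, 7} → SUM(m.cost)=111
  8: ids {5, 6} → SUM(m.cost)=90

Kenya | 50 ; Germany | 8 ; Kenya | 111 ; India | 90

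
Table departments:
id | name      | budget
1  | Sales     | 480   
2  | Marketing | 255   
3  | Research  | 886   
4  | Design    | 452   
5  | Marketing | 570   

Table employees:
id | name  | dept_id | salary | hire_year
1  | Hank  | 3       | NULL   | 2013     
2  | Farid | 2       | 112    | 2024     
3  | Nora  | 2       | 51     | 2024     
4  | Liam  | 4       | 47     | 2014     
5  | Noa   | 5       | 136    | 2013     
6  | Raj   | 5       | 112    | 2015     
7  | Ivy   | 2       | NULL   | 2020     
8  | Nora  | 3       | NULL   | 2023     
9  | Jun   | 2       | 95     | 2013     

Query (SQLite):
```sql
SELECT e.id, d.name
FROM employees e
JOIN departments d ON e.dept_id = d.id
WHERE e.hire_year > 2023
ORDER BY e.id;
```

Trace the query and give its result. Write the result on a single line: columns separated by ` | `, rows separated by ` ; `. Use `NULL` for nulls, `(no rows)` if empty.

Each employees row matches the departments row where dept_id = departments.id.
Then keep rows with e.hire_year > 2023.

2 | Marketing ; 3 | Marketing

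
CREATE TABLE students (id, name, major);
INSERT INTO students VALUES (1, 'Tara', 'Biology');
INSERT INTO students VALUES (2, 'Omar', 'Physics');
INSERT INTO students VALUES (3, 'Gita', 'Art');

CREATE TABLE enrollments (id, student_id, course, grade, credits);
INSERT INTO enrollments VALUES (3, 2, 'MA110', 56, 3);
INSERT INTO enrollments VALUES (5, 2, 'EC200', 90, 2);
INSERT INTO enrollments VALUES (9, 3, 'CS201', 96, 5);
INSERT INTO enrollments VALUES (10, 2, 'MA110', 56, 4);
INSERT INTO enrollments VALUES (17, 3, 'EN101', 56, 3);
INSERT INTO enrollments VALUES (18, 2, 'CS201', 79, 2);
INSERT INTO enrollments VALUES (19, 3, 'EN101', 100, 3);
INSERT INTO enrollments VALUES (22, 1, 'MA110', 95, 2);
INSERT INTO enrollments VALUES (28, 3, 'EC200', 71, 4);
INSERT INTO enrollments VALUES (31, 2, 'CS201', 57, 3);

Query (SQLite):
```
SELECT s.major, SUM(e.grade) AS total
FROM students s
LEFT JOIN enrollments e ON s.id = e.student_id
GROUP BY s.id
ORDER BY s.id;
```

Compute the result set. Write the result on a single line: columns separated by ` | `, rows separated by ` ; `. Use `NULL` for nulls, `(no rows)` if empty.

Biology | 95 ; Physics | 338 ; Art | 323

LEFT JOIN keeps every students row; unmatched ones get NULL for enrollments columns.
Group by students.id and compute SUM(e.grade). SUM over an all-NULL group is NULL.
  1: ids {22} → SUM(e.grade)=95
  2: ids {3, 5, 10, 18, 31} → SUM(e.grade)=338
  3: ids {9, 17, 19, 28} → SUM(e.grade)=323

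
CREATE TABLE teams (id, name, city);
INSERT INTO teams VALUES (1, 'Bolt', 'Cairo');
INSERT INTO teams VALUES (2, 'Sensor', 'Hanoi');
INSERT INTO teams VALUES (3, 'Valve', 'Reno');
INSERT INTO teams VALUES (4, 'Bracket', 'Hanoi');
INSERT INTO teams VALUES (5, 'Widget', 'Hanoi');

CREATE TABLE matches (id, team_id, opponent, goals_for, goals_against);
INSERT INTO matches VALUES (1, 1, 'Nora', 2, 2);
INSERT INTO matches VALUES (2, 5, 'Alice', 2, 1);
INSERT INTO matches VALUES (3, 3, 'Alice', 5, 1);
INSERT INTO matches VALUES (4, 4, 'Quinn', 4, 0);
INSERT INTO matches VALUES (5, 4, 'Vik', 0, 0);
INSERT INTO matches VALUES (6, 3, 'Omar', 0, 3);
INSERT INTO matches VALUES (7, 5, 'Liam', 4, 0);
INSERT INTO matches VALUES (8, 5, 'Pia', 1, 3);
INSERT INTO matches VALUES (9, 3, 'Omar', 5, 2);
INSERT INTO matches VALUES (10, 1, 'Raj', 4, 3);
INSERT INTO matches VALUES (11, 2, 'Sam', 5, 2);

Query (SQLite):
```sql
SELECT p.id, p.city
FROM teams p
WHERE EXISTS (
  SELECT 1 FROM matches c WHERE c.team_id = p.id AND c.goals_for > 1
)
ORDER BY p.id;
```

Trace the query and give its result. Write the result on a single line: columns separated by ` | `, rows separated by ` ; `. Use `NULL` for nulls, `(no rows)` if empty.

For each teams row, check whether any matches with matching team_id has goals_for > 1.
Keep rows where that is true.

1 | Cairo ; 2 | Hanoi ; 3 | Reno ; 4 | Hanoi ; 5 | Hanoi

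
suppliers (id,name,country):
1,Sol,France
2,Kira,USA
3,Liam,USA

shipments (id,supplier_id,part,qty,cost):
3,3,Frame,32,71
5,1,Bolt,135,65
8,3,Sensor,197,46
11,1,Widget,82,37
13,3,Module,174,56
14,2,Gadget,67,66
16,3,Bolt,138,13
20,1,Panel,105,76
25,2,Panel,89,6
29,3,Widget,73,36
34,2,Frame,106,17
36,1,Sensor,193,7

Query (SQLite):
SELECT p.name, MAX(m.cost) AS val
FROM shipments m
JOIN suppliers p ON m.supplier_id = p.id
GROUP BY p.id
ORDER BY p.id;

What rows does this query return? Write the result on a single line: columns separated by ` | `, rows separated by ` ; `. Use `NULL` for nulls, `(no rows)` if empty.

Sol | 76 ; Kira | 66 ; Liam | 71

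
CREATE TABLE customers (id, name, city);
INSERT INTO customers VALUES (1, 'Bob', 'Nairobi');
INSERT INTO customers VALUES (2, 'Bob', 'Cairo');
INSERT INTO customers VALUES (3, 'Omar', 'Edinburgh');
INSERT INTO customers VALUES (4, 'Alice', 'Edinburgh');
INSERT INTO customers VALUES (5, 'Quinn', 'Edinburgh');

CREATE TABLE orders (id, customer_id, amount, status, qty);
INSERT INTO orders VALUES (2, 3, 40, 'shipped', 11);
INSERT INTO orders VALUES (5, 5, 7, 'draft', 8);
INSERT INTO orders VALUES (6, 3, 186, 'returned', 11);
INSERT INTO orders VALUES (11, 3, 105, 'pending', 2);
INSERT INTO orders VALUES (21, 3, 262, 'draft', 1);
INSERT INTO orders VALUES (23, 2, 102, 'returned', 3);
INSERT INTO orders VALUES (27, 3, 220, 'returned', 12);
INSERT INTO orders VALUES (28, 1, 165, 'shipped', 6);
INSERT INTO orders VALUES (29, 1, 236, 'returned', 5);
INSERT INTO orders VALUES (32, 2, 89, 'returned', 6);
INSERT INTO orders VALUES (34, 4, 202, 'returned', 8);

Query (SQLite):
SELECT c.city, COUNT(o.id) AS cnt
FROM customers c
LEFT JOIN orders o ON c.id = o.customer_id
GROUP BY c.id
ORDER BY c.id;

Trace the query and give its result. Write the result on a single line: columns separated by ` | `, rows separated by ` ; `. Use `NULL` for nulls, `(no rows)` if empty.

LEFT JOIN keeps every customers row; unmatched ones get NULL for orders columns.
Group by customers.id and compute COUNT(o.id). COUNT(col) of an all-NULL group is 0.
  1: ids {28, 29} → COUNT(o.id)=2
  2: ids {23, 32} → COUNT(o.id)=2
  3: ids {2, 6, 11, 21, 27} → COUNT(o.id)=5
  4: ids {34} → COUNT(o.id)=1
  5: ids {5} → COUNT(o.id)=1

Nairobi | 2 ; Cairo | 2 ; Edinburgh | 5 ; Edinburgh | 1 ; Edinburgh | 1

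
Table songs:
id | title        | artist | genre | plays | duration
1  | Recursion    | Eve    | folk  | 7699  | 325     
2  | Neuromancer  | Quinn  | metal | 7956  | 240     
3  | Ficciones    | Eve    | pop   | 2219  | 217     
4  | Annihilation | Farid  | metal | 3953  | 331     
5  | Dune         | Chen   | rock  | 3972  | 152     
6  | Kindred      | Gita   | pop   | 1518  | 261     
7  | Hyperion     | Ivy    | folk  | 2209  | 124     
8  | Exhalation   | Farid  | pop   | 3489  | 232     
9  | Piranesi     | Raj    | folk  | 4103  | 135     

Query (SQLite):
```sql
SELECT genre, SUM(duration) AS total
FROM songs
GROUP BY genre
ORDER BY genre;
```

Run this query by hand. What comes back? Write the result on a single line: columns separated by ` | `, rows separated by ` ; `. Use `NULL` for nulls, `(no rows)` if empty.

folk | 584 ; metal | 571 ; pop | 710 ; rock | 152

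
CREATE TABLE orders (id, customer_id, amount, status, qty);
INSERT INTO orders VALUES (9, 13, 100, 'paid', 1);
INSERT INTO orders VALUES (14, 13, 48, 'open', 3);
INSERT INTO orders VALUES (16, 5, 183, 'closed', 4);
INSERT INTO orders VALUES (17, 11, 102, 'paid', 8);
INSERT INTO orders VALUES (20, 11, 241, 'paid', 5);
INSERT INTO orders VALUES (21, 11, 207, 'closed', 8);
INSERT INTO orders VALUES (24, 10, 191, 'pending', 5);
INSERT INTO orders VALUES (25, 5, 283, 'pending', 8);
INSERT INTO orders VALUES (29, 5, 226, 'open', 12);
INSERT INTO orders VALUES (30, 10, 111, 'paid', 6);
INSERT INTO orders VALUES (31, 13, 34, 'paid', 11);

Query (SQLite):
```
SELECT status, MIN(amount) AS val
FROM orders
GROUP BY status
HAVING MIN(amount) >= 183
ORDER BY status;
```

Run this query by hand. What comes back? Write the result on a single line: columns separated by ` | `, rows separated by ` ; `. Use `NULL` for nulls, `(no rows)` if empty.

Partition orders by status; compute MIN(amount) within each group.
HAVING: keep groups where MIN(amount) >= 183.
  closed: ids {16, 21} → MIN(amount)=183
  open: ids {14, 29} → MIN(amount)=48
  paid: ids {9, 17, 20, 30, 31} → MIN(amount)=34
  pending: ids {24, 25} → MIN(amount)=191

closed | 183 ; pending | 191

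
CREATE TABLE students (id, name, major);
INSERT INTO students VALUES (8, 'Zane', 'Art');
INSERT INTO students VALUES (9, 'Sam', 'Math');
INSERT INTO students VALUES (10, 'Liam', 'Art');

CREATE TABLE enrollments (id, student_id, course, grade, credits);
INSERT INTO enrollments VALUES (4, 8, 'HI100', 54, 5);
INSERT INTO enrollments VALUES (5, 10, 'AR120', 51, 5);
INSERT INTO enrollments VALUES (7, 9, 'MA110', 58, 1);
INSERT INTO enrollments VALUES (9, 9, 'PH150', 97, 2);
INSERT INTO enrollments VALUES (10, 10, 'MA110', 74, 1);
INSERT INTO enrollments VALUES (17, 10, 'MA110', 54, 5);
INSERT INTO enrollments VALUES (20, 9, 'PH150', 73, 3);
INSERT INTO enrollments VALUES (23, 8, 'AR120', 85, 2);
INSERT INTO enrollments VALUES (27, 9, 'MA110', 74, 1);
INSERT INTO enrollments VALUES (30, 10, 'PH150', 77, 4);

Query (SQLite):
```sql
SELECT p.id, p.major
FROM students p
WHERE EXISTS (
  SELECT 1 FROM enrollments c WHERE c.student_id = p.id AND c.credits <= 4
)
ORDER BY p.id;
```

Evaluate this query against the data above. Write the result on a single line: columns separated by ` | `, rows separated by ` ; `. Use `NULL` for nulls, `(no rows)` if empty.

8 | Art ; 9 | Math ; 10 | Art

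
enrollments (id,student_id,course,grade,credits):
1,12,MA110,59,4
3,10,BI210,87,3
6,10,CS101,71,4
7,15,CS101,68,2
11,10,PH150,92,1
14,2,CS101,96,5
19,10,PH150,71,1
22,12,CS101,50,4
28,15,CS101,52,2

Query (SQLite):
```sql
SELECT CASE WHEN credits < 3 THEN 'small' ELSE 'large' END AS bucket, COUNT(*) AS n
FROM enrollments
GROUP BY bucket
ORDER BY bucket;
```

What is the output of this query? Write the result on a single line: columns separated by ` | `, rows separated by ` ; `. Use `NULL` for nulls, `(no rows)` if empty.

large | 5 ; small | 4

Bucket rows by credits < 3 → 'small' else 'large'; count each bucket.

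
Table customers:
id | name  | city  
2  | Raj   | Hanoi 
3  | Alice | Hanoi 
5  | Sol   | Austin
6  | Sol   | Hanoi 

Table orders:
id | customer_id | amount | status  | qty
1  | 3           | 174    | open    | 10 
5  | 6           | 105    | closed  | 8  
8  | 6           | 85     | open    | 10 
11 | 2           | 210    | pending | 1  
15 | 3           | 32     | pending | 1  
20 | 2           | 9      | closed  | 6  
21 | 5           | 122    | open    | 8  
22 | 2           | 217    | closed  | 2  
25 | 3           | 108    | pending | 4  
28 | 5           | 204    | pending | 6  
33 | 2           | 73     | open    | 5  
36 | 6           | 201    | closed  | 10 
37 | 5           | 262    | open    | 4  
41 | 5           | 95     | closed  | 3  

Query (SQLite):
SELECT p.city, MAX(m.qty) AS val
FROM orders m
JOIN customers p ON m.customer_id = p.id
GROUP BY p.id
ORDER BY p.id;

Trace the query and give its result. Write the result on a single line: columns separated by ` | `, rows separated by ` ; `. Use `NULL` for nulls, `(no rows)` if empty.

Join each orders row to its customers via customer_id.
Group joined rows by customers.id; compute MAX(m.qty) per group.
  2: ids {11, 20, 22, 33} → MAX(m.qty)=6
  3: ids {1, 15, 25} → MAX(m.qty)=10
  5: ids {21, 28, 37, 41} → MAX(m.qty)=8
  6: ids {5, 8, 36} → MAX(m.qty)=10

Hanoi | 6 ; Hanoi | 10 ; Austin | 8 ; Hanoi | 10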